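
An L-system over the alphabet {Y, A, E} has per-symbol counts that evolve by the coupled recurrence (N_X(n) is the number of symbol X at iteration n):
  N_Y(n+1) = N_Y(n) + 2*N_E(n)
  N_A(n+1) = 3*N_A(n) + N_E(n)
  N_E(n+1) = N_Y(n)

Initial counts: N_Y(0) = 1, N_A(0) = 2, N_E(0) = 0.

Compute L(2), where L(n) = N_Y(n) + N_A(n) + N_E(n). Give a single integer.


Answer: 23

Derivation:
Step 0: N_Y=1, N_A=2, N_E=0, L=3
Step 1: N_Y=1, N_A=6, N_E=1, L=8
Step 2: N_Y=3, N_A=19, N_E=1, L=23


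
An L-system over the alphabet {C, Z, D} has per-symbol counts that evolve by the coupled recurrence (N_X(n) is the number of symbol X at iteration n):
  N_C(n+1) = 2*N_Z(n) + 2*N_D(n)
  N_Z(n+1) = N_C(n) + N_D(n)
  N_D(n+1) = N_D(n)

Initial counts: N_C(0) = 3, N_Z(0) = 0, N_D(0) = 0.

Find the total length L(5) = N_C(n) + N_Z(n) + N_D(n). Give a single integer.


Step 0: N_C=3, N_Z=0, N_D=0, L=3
Step 1: N_C=0, N_Z=3, N_D=0, L=3
Step 2: N_C=6, N_Z=0, N_D=0, L=6
Step 3: N_C=0, N_Z=6, N_D=0, L=6
Step 4: N_C=12, N_Z=0, N_D=0, L=12
Step 5: N_C=0, N_Z=12, N_D=0, L=12

Answer: 12


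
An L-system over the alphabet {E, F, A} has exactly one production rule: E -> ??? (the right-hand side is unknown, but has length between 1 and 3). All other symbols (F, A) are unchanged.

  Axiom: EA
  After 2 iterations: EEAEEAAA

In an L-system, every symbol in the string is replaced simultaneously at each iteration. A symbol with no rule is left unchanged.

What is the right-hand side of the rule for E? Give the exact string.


Answer: EEA

Derivation:
Trying E -> EEA:
  Step 0: EA
  Step 1: EEAA
  Step 2: EEAEEAAA
Matches the given result.


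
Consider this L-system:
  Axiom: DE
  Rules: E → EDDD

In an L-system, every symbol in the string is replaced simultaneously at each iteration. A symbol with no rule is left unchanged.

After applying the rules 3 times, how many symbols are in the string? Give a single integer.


Step 0: length = 2
Step 1: length = 5
Step 2: length = 8
Step 3: length = 11

Answer: 11


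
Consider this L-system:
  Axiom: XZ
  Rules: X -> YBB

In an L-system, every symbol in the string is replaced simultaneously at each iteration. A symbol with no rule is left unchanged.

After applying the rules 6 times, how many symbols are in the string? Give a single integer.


Step 0: length = 2
Step 1: length = 4
Step 2: length = 4
Step 3: length = 4
Step 4: length = 4
Step 5: length = 4
Step 6: length = 4

Answer: 4


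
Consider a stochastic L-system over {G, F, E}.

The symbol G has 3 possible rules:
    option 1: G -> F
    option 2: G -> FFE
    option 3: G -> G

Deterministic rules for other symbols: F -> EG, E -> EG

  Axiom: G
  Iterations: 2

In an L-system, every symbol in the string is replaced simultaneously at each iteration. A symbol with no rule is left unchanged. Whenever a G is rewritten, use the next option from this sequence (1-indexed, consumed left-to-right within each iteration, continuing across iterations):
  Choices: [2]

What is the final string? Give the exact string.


Answer: EGEGEG

Derivation:
Step 0: G
Step 1: FFE  (used choices [2])
Step 2: EGEGEG  (used choices [])


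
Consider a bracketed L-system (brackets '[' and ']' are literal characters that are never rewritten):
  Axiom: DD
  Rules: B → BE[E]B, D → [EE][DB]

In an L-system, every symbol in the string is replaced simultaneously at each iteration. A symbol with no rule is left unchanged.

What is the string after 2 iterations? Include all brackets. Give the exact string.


Step 0: DD
Step 1: [EE][DB][EE][DB]
Step 2: [EE][[EE][DB]BE[E]B][EE][[EE][DB]BE[E]B]

Answer: [EE][[EE][DB]BE[E]B][EE][[EE][DB]BE[E]B]


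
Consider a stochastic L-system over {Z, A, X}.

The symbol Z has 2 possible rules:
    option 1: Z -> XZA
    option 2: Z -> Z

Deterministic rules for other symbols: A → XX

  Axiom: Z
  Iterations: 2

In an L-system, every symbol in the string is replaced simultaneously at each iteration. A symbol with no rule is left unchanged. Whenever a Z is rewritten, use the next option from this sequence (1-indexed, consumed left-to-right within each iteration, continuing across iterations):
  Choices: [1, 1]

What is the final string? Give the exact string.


Answer: XXZAXX

Derivation:
Step 0: Z
Step 1: XZA  (used choices [1])
Step 2: XXZAXX  (used choices [1])


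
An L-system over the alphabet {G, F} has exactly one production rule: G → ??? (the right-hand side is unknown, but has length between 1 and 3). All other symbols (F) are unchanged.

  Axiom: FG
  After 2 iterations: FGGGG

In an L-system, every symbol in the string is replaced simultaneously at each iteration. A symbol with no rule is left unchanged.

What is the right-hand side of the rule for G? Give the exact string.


Answer: GG

Derivation:
Trying G → GG:
  Step 0: FG
  Step 1: FGG
  Step 2: FGGGG
Matches the given result.


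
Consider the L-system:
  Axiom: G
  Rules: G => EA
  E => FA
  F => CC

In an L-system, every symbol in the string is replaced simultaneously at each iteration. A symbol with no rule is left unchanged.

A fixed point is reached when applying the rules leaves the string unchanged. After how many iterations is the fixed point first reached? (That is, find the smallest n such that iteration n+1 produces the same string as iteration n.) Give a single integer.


Step 0: G
Step 1: EA
Step 2: FAA
Step 3: CCAA
Step 4: CCAA  (unchanged — fixed point at step 3)

Answer: 3


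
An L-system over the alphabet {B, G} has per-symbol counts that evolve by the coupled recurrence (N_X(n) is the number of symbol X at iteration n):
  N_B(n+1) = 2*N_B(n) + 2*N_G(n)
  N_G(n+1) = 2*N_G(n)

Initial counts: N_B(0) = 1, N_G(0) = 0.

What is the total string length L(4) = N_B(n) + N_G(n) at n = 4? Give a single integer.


Answer: 16

Derivation:
Step 0: N_B=1, N_G=0, L=1
Step 1: N_B=2, N_G=0, L=2
Step 2: N_B=4, N_G=0, L=4
Step 3: N_B=8, N_G=0, L=8
Step 4: N_B=16, N_G=0, L=16


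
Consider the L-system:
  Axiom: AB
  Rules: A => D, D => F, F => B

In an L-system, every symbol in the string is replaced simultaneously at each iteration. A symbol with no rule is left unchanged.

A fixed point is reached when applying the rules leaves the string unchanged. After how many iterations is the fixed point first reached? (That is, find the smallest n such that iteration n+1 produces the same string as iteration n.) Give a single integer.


Answer: 3

Derivation:
Step 0: AB
Step 1: DB
Step 2: FB
Step 3: BB
Step 4: BB  (unchanged — fixed point at step 3)


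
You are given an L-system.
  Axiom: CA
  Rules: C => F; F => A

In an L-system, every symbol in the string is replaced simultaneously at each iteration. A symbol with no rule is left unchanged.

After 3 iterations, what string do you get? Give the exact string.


Answer: AA

Derivation:
Step 0: CA
Step 1: FA
Step 2: AA
Step 3: AA


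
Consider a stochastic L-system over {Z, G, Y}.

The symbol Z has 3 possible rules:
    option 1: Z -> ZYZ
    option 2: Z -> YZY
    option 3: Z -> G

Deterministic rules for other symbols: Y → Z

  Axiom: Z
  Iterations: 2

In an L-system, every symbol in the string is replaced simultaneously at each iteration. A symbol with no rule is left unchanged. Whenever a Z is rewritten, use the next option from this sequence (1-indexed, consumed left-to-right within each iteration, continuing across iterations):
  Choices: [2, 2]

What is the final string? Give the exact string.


Step 0: Z
Step 1: YZY  (used choices [2])
Step 2: ZYZYZ  (used choices [2])

Answer: ZYZYZ


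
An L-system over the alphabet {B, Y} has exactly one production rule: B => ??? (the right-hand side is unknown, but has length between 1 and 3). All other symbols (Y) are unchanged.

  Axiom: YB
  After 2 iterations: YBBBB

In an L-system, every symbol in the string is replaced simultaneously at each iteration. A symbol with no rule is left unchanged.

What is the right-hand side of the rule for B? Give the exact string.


Answer: BB

Derivation:
Trying B => BB:
  Step 0: YB
  Step 1: YBB
  Step 2: YBBBB
Matches the given result.


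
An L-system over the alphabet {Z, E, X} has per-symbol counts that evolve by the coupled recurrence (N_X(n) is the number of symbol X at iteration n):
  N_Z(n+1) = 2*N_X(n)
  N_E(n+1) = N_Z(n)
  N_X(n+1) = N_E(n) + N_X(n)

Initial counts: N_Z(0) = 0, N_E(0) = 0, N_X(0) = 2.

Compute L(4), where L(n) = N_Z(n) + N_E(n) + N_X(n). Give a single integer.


Answer: 26

Derivation:
Step 0: N_Z=0, N_E=0, N_X=2, L=2
Step 1: N_Z=4, N_E=0, N_X=2, L=6
Step 2: N_Z=4, N_E=4, N_X=2, L=10
Step 3: N_Z=4, N_E=4, N_X=6, L=14
Step 4: N_Z=12, N_E=4, N_X=10, L=26


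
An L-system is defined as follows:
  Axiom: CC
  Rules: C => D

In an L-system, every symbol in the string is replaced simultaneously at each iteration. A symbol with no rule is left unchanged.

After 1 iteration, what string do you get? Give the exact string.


Answer: DD

Derivation:
Step 0: CC
Step 1: DD


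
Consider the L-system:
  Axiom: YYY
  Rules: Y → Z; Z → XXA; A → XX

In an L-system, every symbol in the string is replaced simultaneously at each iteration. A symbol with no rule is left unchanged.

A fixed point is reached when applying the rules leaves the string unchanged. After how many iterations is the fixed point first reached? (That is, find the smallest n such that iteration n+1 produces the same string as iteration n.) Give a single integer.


Step 0: YYY
Step 1: ZZZ
Step 2: XXAXXAXXA
Step 3: XXXXXXXXXXXX
Step 4: XXXXXXXXXXXX  (unchanged — fixed point at step 3)

Answer: 3


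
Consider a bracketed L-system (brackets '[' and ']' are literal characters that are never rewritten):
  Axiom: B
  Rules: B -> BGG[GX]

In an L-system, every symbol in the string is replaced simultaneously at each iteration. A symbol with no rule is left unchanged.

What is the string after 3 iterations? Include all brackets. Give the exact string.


Step 0: B
Step 1: BGG[GX]
Step 2: BGG[GX]GG[GX]
Step 3: BGG[GX]GG[GX]GG[GX]

Answer: BGG[GX]GG[GX]GG[GX]


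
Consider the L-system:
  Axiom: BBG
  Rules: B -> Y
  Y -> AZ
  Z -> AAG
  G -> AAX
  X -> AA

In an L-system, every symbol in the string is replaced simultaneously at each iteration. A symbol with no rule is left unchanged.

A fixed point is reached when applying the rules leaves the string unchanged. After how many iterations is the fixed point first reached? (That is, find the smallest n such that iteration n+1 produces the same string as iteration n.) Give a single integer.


Answer: 5

Derivation:
Step 0: BBG
Step 1: YYAAX
Step 2: AZAZAAAA
Step 3: AAAGAAAGAAAA
Step 4: AAAAAXAAAAAXAAAA
Step 5: AAAAAAAAAAAAAAAAAA
Step 6: AAAAAAAAAAAAAAAAAA  (unchanged — fixed point at step 5)


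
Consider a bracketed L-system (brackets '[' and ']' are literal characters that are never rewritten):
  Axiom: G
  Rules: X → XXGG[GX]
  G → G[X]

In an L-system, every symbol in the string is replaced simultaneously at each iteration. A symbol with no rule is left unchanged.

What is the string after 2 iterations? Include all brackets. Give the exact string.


Step 0: G
Step 1: G[X]
Step 2: G[X][XXGG[GX]]

Answer: G[X][XXGG[GX]]


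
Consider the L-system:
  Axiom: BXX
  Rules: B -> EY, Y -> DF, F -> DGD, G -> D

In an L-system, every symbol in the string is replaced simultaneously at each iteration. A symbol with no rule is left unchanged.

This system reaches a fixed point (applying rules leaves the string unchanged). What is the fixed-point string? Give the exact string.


Answer: EDDDDXX

Derivation:
Step 0: BXX
Step 1: EYXX
Step 2: EDFXX
Step 3: EDDGDXX
Step 4: EDDDDXX
Step 5: EDDDDXX  (unchanged — fixed point at step 4)


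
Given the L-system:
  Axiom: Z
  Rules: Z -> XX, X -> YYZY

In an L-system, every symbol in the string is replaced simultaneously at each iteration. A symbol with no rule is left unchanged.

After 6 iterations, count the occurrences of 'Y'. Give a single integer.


Step 0: Z  (0 'Y')
Step 1: XX  (0 'Y')
Step 2: YYZYYYZY  (6 'Y')
Step 3: YYXXYYYXXY  (6 'Y')
Step 4: YYYYZYYYZYYYYYYZYYYZYY  (18 'Y')
Step 5: YYYYXXYYYXXYYYYYYXXYYYXXYY  (18 'Y')
Step 6: YYYYYYZYYYZYYYYYYZYYYZYYYYYYYYYZYYYZYYYYYYZYYYZYYY  (42 'Y')

Answer: 42


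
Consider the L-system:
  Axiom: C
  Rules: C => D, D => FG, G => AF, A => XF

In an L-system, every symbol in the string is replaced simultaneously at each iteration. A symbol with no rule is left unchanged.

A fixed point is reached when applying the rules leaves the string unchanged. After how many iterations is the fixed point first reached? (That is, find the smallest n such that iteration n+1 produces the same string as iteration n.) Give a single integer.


Step 0: C
Step 1: D
Step 2: FG
Step 3: FAF
Step 4: FXFF
Step 5: FXFF  (unchanged — fixed point at step 4)

Answer: 4


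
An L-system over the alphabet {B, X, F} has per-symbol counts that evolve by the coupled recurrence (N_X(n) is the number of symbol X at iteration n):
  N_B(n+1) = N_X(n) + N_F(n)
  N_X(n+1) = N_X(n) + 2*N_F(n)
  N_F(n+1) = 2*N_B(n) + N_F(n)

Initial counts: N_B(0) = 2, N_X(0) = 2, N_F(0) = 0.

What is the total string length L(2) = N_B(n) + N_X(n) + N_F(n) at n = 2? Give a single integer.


Step 0: N_B=2, N_X=2, N_F=0, L=4
Step 1: N_B=2, N_X=2, N_F=4, L=8
Step 2: N_B=6, N_X=10, N_F=8, L=24

Answer: 24


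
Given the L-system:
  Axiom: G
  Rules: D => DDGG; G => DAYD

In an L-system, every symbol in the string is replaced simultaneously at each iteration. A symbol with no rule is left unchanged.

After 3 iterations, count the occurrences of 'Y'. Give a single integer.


Step 0: G  (0 'Y')
Step 1: DAYD  (1 'Y')
Step 2: DDGGAYDDGG  (1 'Y')
Step 3: DDGGDDGGDAYDDAYDAYDDGGDDGGDAYDDAYD  (5 'Y')

Answer: 5


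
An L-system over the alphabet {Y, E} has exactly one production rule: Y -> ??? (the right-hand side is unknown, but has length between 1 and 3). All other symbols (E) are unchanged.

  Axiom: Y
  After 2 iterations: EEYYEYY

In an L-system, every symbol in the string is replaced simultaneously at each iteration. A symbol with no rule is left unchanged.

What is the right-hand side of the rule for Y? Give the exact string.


Trying Y -> EYY:
  Step 0: Y
  Step 1: EYY
  Step 2: EEYYEYY
Matches the given result.

Answer: EYY


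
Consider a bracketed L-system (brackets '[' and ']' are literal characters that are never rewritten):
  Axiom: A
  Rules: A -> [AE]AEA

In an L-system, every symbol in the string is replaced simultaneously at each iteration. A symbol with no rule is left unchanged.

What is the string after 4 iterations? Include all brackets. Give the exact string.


Answer: [[[[AE]AEAE][AE]AEAE[AE]AEAE][[AE]AEAE][AE]AEAE[AE]AEAE[[AE]AEAE][AE]AEAE[AE]AEAE][[[AE]AEAE][AE]AEAE[AE]AEAE][[AE]AEAE][AE]AEAE[AE]AEAE[[AE]AEAE][AE]AEAE[AE]AEAE[[[AE]AEAE][AE]AEAE[AE]AEAE][[AE]AEAE][AE]AEAE[AE]AEAE[[AE]AEAE][AE]AEAE[AE]AEA

Derivation:
Step 0: A
Step 1: [AE]AEA
Step 2: [[AE]AEAE][AE]AEAE[AE]AEA
Step 3: [[[AE]AEAE][AE]AEAE[AE]AEAE][[AE]AEAE][AE]AEAE[AE]AEAE[[AE]AEAE][AE]AEAE[AE]AEA
Step 4: [[[[AE]AEAE][AE]AEAE[AE]AEAE][[AE]AEAE][AE]AEAE[AE]AEAE[[AE]AEAE][AE]AEAE[AE]AEAE][[[AE]AEAE][AE]AEAE[AE]AEAE][[AE]AEAE][AE]AEAE[AE]AEAE[[AE]AEAE][AE]AEAE[AE]AEAE[[[AE]AEAE][AE]AEAE[AE]AEAE][[AE]AEAE][AE]AEAE[AE]AEAE[[AE]AEAE][AE]AEAE[AE]AEA


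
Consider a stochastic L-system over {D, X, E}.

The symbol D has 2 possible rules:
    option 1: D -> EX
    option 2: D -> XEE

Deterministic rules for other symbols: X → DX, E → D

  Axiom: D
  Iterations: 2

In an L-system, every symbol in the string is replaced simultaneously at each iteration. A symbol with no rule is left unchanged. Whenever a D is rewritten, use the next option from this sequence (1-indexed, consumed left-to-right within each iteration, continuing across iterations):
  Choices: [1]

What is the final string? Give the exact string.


Answer: DDX

Derivation:
Step 0: D
Step 1: EX  (used choices [1])
Step 2: DDX  (used choices [])


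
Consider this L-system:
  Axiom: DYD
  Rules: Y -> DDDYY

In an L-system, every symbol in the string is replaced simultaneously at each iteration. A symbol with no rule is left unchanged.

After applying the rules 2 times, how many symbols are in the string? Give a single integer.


Step 0: length = 3
Step 1: length = 7
Step 2: length = 15

Answer: 15


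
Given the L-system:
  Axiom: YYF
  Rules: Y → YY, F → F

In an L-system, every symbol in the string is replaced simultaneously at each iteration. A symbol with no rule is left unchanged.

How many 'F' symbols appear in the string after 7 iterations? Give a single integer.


Answer: 1

Derivation:
Step 0: YYF  (1 'F')
Step 1: YYYYF  (1 'F')
Step 2: YYYYYYYYF  (1 'F')
Step 3: YYYYYYYYYYYYYYYYF  (1 'F')
Step 4: YYYYYYYYYYYYYYYYYYYYYYYYYYYYYYYYF  (1 'F')
Step 5: YYYYYYYYYYYYYYYYYYYYYYYYYYYYYYYYYYYYYYYYYYYYYYYYYYYYYYYYYYYYYYYYF  (1 'F')
Step 6: YYYYYYYYYYYYYYYYYYYYYYYYYYYYYYYYYYYYYYYYYYYYYYYYYYYYYYYYYYYYYYYYYYYYYYYYYYYYYYYYYYYYYYYYYYYYYYYYYYYYYYYYYYYYYYYYYYYYYYYYYYYYYYYYF  (1 'F')
Step 7: YYYYYYYYYYYYYYYYYYYYYYYYYYYYYYYYYYYYYYYYYYYYYYYYYYYYYYYYYYYYYYYYYYYYYYYYYYYYYYYYYYYYYYYYYYYYYYYYYYYYYYYYYYYYYYYYYYYYYYYYYYYYYYYYYYYYYYYYYYYYYYYYYYYYYYYYYYYYYYYYYYYYYYYYYYYYYYYYYYYYYYYYYYYYYYYYYYYYYYYYYYYYYYYYYYYYYYYYYYYYYYYYYYYYYYYYYYYYYYYYYYYYYYYYYYYYYYYYF  (1 'F')


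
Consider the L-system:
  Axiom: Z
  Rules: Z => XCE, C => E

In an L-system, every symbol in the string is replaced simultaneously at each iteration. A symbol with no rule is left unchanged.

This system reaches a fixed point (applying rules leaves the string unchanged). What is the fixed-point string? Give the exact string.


Step 0: Z
Step 1: XCE
Step 2: XEE
Step 3: XEE  (unchanged — fixed point at step 2)

Answer: XEE


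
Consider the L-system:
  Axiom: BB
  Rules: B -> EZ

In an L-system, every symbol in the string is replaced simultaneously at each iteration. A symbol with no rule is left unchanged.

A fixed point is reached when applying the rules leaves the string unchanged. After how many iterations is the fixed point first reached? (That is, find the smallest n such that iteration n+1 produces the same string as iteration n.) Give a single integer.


Step 0: BB
Step 1: EZEZ
Step 2: EZEZ  (unchanged — fixed point at step 1)

Answer: 1


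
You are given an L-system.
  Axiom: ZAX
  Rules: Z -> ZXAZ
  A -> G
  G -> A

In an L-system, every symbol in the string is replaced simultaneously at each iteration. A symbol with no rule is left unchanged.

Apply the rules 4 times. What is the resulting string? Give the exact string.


Step 0: ZAX
Step 1: ZXAZGX
Step 2: ZXAZXGZXAZAX
Step 3: ZXAZXGZXAZXAZXAZXGZXAZGX
Step 4: ZXAZXGZXAZXAZXAZXGZXAZXGZXAZXGZXAZXAZXAZXGZXAZAX

Answer: ZXAZXGZXAZXAZXAZXGZXAZXGZXAZXGZXAZXAZXAZXGZXAZAX


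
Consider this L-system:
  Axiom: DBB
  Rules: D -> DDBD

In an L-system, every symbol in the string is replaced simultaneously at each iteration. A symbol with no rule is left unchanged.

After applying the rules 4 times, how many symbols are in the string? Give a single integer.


Answer: 123

Derivation:
Step 0: length = 3
Step 1: length = 6
Step 2: length = 15
Step 3: length = 42
Step 4: length = 123


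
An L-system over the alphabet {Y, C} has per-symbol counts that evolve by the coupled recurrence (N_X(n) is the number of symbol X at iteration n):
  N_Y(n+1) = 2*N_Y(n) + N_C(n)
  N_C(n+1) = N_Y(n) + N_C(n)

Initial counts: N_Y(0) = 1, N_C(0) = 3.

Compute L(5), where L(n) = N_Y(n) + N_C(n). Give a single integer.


Answer: 411

Derivation:
Step 0: N_Y=1, N_C=3, L=4
Step 1: N_Y=5, N_C=4, L=9
Step 2: N_Y=14, N_C=9, L=23
Step 3: N_Y=37, N_C=23, L=60
Step 4: N_Y=97, N_C=60, L=157
Step 5: N_Y=254, N_C=157, L=411


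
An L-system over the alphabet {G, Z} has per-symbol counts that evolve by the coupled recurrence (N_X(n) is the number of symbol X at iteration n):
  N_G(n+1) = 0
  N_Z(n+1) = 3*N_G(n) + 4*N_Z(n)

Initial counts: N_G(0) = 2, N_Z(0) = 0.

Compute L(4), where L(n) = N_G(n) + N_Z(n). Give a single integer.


Answer: 384

Derivation:
Step 0: N_G=2, N_Z=0, L=2
Step 1: N_G=0, N_Z=6, L=6
Step 2: N_G=0, N_Z=24, L=24
Step 3: N_G=0, N_Z=96, L=96
Step 4: N_G=0, N_Z=384, L=384


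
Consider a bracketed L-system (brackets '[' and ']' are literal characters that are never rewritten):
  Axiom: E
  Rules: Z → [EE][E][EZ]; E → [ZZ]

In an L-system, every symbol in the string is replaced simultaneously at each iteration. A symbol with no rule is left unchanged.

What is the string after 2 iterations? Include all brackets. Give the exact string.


Step 0: E
Step 1: [ZZ]
Step 2: [[EE][E][EZ][EE][E][EZ]]

Answer: [[EE][E][EZ][EE][E][EZ]]


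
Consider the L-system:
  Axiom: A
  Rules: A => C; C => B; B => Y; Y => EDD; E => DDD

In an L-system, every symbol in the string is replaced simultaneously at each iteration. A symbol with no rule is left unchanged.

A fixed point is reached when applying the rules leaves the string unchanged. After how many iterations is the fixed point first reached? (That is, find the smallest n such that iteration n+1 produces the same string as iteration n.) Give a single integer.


Step 0: A
Step 1: C
Step 2: B
Step 3: Y
Step 4: EDD
Step 5: DDDDD
Step 6: DDDDD  (unchanged — fixed point at step 5)

Answer: 5


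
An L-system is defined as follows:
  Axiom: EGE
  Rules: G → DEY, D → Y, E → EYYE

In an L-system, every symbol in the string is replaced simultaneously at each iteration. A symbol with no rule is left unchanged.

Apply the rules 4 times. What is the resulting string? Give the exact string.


Answer: EYYEYYEYYEYYEYYEYYEYYEYYEYYEYYEYYEYYEYYEYYEYYEYEYYEYYEYYEYYEYYEYYEYYEYEYYEYYEYYEYYEYYEYYEYYEYYEYYEYYEYYEYYEYYEYYEYYE

Derivation:
Step 0: EGE
Step 1: EYYEDEYEYYE
Step 2: EYYEYYEYYEYEYYEYEYYEYYEYYE
Step 3: EYYEYYEYYEYYEYYEYYEYYEYEYYEYYEYYEYEYYEYYEYYEYYEYYEYYEYYE
Step 4: EYYEYYEYYEYYEYYEYYEYYEYYEYYEYYEYYEYYEYYEYYEYYEYEYYEYYEYYEYYEYYEYYEYYEYEYYEYYEYYEYYEYYEYYEYYEYYEYYEYYEYYEYYEYYEYYEYYE


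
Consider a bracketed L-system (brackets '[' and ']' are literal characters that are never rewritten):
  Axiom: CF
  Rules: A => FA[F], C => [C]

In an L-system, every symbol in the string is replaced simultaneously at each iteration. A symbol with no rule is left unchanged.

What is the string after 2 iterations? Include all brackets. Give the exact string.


Step 0: CF
Step 1: [C]F
Step 2: [[C]]F

Answer: [[C]]F


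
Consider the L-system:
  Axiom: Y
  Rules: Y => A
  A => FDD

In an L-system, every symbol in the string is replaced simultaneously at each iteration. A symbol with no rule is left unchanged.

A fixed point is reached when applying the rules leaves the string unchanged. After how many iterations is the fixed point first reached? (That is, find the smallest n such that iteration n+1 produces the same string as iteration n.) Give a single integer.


Answer: 2

Derivation:
Step 0: Y
Step 1: A
Step 2: FDD
Step 3: FDD  (unchanged — fixed point at step 2)


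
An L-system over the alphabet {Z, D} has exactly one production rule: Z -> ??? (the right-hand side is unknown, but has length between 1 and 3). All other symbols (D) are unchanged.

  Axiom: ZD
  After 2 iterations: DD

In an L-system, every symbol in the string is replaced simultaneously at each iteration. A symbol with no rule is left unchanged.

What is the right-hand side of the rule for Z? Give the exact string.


Answer: D

Derivation:
Trying Z -> D:
  Step 0: ZD
  Step 1: DD
  Step 2: DD
Matches the given result.


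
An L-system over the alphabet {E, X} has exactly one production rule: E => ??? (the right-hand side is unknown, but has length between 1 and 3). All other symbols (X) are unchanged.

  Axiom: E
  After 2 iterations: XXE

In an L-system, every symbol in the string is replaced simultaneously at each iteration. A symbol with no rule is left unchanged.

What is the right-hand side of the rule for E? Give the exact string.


Trying E => XE:
  Step 0: E
  Step 1: XE
  Step 2: XXE
Matches the given result.

Answer: XE


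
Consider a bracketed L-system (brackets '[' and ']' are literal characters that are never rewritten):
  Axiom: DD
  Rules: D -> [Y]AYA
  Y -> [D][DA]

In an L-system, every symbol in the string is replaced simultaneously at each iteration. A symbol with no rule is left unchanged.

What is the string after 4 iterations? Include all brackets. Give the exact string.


Step 0: DD
Step 1: [Y]AYA[Y]AYA
Step 2: [[D][DA]]A[D][DA]A[[D][DA]]A[D][DA]A
Step 3: [[[Y]AYA][[Y]AYAA]]A[[Y]AYA][[Y]AYAA]A[[[Y]AYA][[Y]AYAA]]A[[Y]AYA][[Y]AYAA]A
Step 4: [[[[D][DA]]A[D][DA]A][[[D][DA]]A[D][DA]AA]]A[[[D][DA]]A[D][DA]A][[[D][DA]]A[D][DA]AA]A[[[[D][DA]]A[D][DA]A][[[D][DA]]A[D][DA]AA]]A[[[D][DA]]A[D][DA]A][[[D][DA]]A[D][DA]AA]A

Answer: [[[[D][DA]]A[D][DA]A][[[D][DA]]A[D][DA]AA]]A[[[D][DA]]A[D][DA]A][[[D][DA]]A[D][DA]AA]A[[[[D][DA]]A[D][DA]A][[[D][DA]]A[D][DA]AA]]A[[[D][DA]]A[D][DA]A][[[D][DA]]A[D][DA]AA]A


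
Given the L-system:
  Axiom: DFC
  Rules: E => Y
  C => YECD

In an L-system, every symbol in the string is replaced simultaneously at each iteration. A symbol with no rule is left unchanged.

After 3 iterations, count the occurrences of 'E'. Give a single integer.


Answer: 1

Derivation:
Step 0: DFC  (0 'E')
Step 1: DFYECD  (1 'E')
Step 2: DFYYYECDD  (1 'E')
Step 3: DFYYYYYECDDD  (1 'E')


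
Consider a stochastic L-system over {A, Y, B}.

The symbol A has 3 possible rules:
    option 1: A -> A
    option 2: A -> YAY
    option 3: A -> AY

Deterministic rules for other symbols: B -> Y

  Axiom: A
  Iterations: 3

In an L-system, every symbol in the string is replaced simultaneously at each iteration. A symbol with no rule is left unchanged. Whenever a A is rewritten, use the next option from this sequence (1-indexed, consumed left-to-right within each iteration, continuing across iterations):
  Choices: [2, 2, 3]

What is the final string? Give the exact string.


Step 0: A
Step 1: YAY  (used choices [2])
Step 2: YYAYY  (used choices [2])
Step 3: YYAYYY  (used choices [3])

Answer: YYAYYY


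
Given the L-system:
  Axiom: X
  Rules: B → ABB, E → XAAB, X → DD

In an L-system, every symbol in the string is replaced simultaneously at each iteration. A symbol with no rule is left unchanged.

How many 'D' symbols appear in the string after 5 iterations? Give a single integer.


Answer: 2

Derivation:
Step 0: X  (0 'D')
Step 1: DD  (2 'D')
Step 2: DD  (2 'D')
Step 3: DD  (2 'D')
Step 4: DD  (2 'D')
Step 5: DD  (2 'D')


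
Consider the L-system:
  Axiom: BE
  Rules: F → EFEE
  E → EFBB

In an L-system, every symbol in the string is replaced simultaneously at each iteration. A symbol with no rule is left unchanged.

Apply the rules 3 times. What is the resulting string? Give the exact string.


Step 0: BE
Step 1: BEFBB
Step 2: BEFBBEFEEBB
Step 3: BEFBBEFEEBBEFBBEFEEEFBBEFBBBB

Answer: BEFBBEFEEBBEFBBEFEEEFBBEFBBBB


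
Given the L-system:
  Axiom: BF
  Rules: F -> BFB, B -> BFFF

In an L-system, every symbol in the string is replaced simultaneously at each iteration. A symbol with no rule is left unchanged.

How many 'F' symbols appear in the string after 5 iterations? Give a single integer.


Answer: 544

Derivation:
Step 0: length=2, 'F' count=1
Step 1: length=7, 'F' count=4
Step 2: length=24, 'F' count=13
Step 3: length=83, 'F' count=46
Step 4: length=286, 'F' count=157
Step 5: length=987, 'F' count=544
Final string: BFFFBFBBFBBFBBFFFBFBBFFFBFFFBFBBFFFBFFFBFBBFFFBFFFBFBBFBBFBBFFFBFBBFFFBFFFBFBBFBBFBBFFFBFBBFBBFBBFFFBFBBFFFBFFFBFBBFBBFBBFFFBFBBFBBFBBFFFBFBBFFFBFFFBFBBFBBFBBFFFBFBBFBBFBBFFFBFBBFFFBFFFBFBBFFFBFFFBFBBFFFBFFFBFBBFBBFBBFFFBFBBFFFBFFFBFBBFBBFBBFFFBFBBFBBFBBFFFBFBBFFFBFFFBFBBFFFBFFFBFBBFFFBFFFBFBBFBBFBBFFFBFBBFFFBFFFBFBBFFFBFFFBFBBFFFBFFFBFBBFBBFBBFFFBFBBFFFBFFFBFBBFBBFBBFFFBFBBFBBFBBFFFBFBBFFFBFFFBFBBFFFBFFFBFBBFFFBFFFBFBBFBBFBBFFFBFBBFFFBFFFBFBBFFFBFFFBFBBFFFBFFFBFBBFBBFBBFFFBFBBFFFBFFFBFBBFBBFBBFFFBFBBFBBFBBFFFBFBBFFFBFFFBFBBFFFBFFFBFBBFFFBFFFBFBBFBBFBBFFFBFBBFFFBFFFBFBBFFFBFFFBFBBFFFBFFFBFBBFBBFBBFFFBFBBFFFBFFFBFBBFBBFBBFFFBFBBFBBFBBFFFBFBBFFFBFFFBFBBFBBFBBFFFBFBBFBBFBBFFFBFBBFFFBFFFBFBBFBBFBBFFFBFBBFBBFBBFFFBFBBFFFBFFFBFBBFFFBFFFBFBBFFFBFFFBFBBFBBFBBFFFBFBBFFFBFFFBFBBFBBFBBFFFBFBBFBBFBBFFFBFBBFFFBFFFBFBBFFFBFFFBFBBFFFBFFFBFBBFBBFBBFFFBFBBFFFBFFFBFBBFFFBFFFBFBBFFFBFFFBFBBFBBFBBFFFBFBBFFFBFFFBFBBFBBFBBFFFBFBBFBBFBBFFFBFBBFFFBFFFBFBBFBBFBBFFFBFBBFBBFBBFFFBFBBFFFBFFFBFBBFBBFB


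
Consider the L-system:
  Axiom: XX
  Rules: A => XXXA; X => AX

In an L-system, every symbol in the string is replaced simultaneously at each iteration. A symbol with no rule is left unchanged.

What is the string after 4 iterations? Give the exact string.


Answer: XXXAAXXXXAAXXXXAAXAXAXAXXXXAAXAXAXXXXAXXXAAXXXXAAXXXXAAXXXXAAXAXAXAXXXXAAXAXAXXXXAXXXAAX

Derivation:
Step 0: XX
Step 1: AXAX
Step 2: XXXAAXXXXAAX
Step 3: AXAXAXXXXAXXXAAXAXAXAXXXXAXXXAAX
Step 4: XXXAAXXXXAAXXXXAAXAXAXAXXXXAAXAXAXXXXAXXXAAXXXXAAXXXXAAXXXXAAXAXAXAXXXXAAXAXAXXXXAXXXAAX


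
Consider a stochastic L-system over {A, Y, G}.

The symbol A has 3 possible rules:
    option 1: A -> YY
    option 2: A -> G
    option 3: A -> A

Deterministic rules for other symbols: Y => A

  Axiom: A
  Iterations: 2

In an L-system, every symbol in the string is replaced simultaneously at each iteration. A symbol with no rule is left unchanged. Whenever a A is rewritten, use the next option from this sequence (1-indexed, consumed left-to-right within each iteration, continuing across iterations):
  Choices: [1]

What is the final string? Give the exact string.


Answer: AA

Derivation:
Step 0: A
Step 1: YY  (used choices [1])
Step 2: AA  (used choices [])


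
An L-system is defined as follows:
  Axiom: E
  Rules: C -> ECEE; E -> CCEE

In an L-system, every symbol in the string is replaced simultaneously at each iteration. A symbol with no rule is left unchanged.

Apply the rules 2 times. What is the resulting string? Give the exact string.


Answer: ECEEECEECCEECCEE

Derivation:
Step 0: E
Step 1: CCEE
Step 2: ECEEECEECCEECCEE


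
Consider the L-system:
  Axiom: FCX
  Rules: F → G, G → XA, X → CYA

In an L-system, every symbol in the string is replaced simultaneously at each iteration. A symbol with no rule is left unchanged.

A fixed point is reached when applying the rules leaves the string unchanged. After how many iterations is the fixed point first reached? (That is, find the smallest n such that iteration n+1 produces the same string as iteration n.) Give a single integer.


Step 0: FCX
Step 1: GCCYA
Step 2: XACCYA
Step 3: CYAACCYA
Step 4: CYAACCYA  (unchanged — fixed point at step 3)

Answer: 3


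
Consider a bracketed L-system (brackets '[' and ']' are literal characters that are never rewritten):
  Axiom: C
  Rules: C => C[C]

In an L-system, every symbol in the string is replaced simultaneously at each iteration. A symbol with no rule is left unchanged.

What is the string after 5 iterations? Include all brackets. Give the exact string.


Answer: C[C][C[C]][C[C][C[C]]][C[C][C[C]][C[C][C[C]]]][C[C][C[C]][C[C][C[C]]][C[C][C[C]][C[C][C[C]]]]]

Derivation:
Step 0: C
Step 1: C[C]
Step 2: C[C][C[C]]
Step 3: C[C][C[C]][C[C][C[C]]]
Step 4: C[C][C[C]][C[C][C[C]]][C[C][C[C]][C[C][C[C]]]]
Step 5: C[C][C[C]][C[C][C[C]]][C[C][C[C]][C[C][C[C]]]][C[C][C[C]][C[C][C[C]]][C[C][C[C]][C[C][C[C]]]]]


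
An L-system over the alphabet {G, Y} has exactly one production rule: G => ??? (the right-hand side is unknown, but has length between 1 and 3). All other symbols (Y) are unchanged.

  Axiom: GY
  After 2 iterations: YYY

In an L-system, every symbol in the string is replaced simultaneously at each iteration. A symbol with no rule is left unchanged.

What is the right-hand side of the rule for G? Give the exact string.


Trying G => YY:
  Step 0: GY
  Step 1: YYY
  Step 2: YYY
Matches the given result.

Answer: YY


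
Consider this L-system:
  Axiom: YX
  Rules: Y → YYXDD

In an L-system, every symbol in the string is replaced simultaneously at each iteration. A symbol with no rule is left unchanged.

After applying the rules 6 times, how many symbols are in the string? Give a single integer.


Step 0: length = 2
Step 1: length = 6
Step 2: length = 14
Step 3: length = 30
Step 4: length = 62
Step 5: length = 126
Step 6: length = 254

Answer: 254


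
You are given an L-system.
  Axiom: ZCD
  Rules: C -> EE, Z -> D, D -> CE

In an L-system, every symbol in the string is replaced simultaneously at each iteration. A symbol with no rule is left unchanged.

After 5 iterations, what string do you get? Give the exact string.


Answer: EEEEEEEE

Derivation:
Step 0: ZCD
Step 1: DEECE
Step 2: CEEEEEE
Step 3: EEEEEEEE
Step 4: EEEEEEEE
Step 5: EEEEEEEE


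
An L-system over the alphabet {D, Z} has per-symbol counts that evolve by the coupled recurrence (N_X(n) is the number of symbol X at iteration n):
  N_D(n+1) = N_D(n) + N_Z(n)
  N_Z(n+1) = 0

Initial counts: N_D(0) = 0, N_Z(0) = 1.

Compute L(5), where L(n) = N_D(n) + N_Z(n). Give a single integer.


Step 0: N_D=0, N_Z=1, L=1
Step 1: N_D=1, N_Z=0, L=1
Step 2: N_D=1, N_Z=0, L=1
Step 3: N_D=1, N_Z=0, L=1
Step 4: N_D=1, N_Z=0, L=1
Step 5: N_D=1, N_Z=0, L=1

Answer: 1


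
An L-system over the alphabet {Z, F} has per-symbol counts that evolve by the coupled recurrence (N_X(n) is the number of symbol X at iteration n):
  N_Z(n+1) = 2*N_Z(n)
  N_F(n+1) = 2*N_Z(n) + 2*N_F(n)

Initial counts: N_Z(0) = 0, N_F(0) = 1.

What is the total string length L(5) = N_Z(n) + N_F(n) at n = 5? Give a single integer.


Answer: 32

Derivation:
Step 0: N_Z=0, N_F=1, L=1
Step 1: N_Z=0, N_F=2, L=2
Step 2: N_Z=0, N_F=4, L=4
Step 3: N_Z=0, N_F=8, L=8
Step 4: N_Z=0, N_F=16, L=16
Step 5: N_Z=0, N_F=32, L=32


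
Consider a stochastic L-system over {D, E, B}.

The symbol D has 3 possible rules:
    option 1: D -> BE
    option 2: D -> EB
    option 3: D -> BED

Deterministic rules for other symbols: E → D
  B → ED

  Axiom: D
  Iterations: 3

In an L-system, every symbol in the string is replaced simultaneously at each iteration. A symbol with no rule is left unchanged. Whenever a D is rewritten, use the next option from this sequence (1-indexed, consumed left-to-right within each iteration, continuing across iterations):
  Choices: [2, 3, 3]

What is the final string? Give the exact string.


Answer: BEDDBED

Derivation:
Step 0: D
Step 1: EB  (used choices [2])
Step 2: DED  (used choices [])
Step 3: BEDDBED  (used choices [3, 3])


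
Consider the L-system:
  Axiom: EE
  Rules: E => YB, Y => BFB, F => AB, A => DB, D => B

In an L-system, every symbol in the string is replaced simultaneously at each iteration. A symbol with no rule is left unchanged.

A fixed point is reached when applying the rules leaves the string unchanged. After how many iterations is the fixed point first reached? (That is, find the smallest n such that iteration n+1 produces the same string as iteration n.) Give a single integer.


Step 0: EE
Step 1: YBYB
Step 2: BFBBBFBB
Step 3: BABBBBABBB
Step 4: BDBBBBBDBBBB
Step 5: BBBBBBBBBBBB
Step 6: BBBBBBBBBBBB  (unchanged — fixed point at step 5)

Answer: 5


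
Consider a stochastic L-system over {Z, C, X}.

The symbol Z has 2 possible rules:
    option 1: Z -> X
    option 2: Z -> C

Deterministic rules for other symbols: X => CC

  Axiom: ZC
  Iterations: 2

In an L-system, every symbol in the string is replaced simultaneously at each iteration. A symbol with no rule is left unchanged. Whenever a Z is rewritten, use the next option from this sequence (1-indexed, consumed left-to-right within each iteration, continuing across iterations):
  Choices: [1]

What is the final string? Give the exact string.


Step 0: ZC
Step 1: XC  (used choices [1])
Step 2: CCC  (used choices [])

Answer: CCC


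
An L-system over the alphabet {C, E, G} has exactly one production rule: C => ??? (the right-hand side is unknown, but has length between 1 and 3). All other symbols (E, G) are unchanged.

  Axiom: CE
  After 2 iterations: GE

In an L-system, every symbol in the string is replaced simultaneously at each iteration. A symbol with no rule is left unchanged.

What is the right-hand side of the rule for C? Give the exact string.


Trying C => G:
  Step 0: CE
  Step 1: GE
  Step 2: GE
Matches the given result.

Answer: G


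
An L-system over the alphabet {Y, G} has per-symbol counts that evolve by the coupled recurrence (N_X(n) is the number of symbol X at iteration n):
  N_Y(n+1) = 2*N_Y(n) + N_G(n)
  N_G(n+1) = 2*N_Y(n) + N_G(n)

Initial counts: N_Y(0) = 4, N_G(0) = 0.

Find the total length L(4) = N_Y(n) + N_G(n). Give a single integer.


Step 0: N_Y=4, N_G=0, L=4
Step 1: N_Y=8, N_G=8, L=16
Step 2: N_Y=24, N_G=24, L=48
Step 3: N_Y=72, N_G=72, L=144
Step 4: N_Y=216, N_G=216, L=432

Answer: 432


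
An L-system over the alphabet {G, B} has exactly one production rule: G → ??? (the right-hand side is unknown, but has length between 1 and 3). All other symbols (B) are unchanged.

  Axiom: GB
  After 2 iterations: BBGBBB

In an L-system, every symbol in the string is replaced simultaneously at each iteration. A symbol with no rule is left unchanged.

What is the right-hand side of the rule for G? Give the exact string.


Answer: BGB

Derivation:
Trying G → BGB:
  Step 0: GB
  Step 1: BGBB
  Step 2: BBGBBB
Matches the given result.


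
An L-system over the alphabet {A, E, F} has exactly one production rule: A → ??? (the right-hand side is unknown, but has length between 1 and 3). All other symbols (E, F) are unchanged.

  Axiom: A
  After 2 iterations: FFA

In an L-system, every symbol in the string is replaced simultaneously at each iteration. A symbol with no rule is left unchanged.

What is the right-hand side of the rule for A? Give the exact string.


Trying A → FA:
  Step 0: A
  Step 1: FA
  Step 2: FFA
Matches the given result.

Answer: FA


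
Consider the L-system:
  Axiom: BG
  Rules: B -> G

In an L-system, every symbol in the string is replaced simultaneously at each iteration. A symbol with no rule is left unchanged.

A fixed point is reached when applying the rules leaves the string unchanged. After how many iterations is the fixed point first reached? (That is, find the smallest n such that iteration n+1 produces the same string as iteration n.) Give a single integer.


Step 0: BG
Step 1: GG
Step 2: GG  (unchanged — fixed point at step 1)

Answer: 1


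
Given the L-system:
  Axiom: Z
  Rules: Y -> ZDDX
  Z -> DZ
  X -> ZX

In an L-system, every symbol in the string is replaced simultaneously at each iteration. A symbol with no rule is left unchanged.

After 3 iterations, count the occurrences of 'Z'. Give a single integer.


Step 0: Z  (1 'Z')
Step 1: DZ  (1 'Z')
Step 2: DDZ  (1 'Z')
Step 3: DDDZ  (1 'Z')

Answer: 1


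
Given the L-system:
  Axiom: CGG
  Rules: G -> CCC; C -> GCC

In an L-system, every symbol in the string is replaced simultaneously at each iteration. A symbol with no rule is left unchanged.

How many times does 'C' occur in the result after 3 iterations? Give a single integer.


Step 0: CGG  (1 'C')
Step 1: GCCCCCCCC  (8 'C')
Step 2: CCCGCCGCCGCCGCCGCCGCCGCCGCC  (19 'C')
Step 3: GCCGCCGCCCCCGCCGCCCCCGCCGCCCCCGCCGCCCCCGCCGCCCCCGCCGCCCCCGCCGCCCCCGCCGCCCCCGCCGCC  (62 'C')

Answer: 62


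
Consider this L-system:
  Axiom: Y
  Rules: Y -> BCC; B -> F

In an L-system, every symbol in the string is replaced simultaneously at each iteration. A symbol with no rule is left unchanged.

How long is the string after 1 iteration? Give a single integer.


Answer: 3

Derivation:
Step 0: length = 1
Step 1: length = 3


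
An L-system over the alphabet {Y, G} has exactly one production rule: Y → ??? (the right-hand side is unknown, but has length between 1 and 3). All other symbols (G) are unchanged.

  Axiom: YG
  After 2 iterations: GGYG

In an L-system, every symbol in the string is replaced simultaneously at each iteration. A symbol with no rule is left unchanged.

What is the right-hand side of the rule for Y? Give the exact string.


Answer: GY

Derivation:
Trying Y → GY:
  Step 0: YG
  Step 1: GYG
  Step 2: GGYG
Matches the given result.


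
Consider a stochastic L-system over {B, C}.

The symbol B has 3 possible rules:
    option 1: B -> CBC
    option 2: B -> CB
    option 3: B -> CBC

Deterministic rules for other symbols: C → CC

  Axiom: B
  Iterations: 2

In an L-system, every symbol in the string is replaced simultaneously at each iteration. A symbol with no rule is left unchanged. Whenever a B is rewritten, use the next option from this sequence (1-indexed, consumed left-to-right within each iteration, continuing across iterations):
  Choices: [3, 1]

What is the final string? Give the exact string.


Answer: CCCBCCC

Derivation:
Step 0: B
Step 1: CBC  (used choices [3])
Step 2: CCCBCCC  (used choices [1])
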